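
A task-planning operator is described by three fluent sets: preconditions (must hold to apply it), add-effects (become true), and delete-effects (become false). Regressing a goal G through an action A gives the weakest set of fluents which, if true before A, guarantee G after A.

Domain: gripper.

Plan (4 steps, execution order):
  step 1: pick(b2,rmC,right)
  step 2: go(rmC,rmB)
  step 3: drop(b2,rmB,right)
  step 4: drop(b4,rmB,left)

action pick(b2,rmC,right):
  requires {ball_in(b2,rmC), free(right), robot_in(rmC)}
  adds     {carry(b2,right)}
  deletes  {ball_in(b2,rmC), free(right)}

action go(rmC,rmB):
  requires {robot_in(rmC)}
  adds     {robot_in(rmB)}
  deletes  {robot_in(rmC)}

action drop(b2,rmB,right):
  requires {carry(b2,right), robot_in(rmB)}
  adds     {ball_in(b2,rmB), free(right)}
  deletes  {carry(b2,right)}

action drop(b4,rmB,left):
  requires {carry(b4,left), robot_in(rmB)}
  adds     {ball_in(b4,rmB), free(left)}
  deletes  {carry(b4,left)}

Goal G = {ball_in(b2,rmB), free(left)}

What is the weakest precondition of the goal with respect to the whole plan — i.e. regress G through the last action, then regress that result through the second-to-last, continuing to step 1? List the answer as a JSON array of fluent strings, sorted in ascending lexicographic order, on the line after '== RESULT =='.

Regress step by step:
  through step 4 (drop(b4,rmB,left)): drop {free(left)}, keep {ball_in(b2,rmB)}, require {carry(b4,left), robot_in(rmB)}
    → {ball_in(b2,rmB), carry(b4,left), robot_in(rmB)}
  through step 3 (drop(b2,rmB,right)): drop {ball_in(b2,rmB)}, keep {carry(b4,left), robot_in(rmB)}, require {carry(b2,right), robot_in(rmB)}
    → {carry(b2,right), carry(b4,left), robot_in(rmB)}
  through step 2 (go(rmC,rmB)): drop {robot_in(rmB)}, keep {carry(b2,right), carry(b4,left)}, require {robot_in(rmC)}
    → {carry(b2,right), carry(b4,left), robot_in(rmC)}
  through step 1 (pick(b2,rmC,right)): drop {carry(b2,right)}, keep {carry(b4,left), robot_in(rmC)}, require {ball_in(b2,rmC), free(right), robot_in(rmC)}
    → {ball_in(b2,rmC), carry(b4,left), free(right), robot_in(rmC)}

== RESULT ==
["ball_in(b2,rmC)", "carry(b4,left)", "free(right)", "robot_in(rmC)"]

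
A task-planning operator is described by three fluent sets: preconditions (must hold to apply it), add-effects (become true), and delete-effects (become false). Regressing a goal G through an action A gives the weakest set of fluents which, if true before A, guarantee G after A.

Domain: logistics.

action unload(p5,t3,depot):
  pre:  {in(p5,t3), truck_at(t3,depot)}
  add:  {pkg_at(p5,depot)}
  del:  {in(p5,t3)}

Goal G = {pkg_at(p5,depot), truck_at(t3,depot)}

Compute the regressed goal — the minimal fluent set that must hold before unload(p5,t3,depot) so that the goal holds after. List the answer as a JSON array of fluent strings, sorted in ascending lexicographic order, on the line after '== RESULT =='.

Compute (G \ add) ∪ pre:
  G ∩ del = {}  (empty — regression defined)
  G \ add = {pkg_at(p5,depot), truck_at(t3,depot)} \ {pkg_at(p5,depot)} = {truck_at(t3,depot)}
  ∪ pre   = {truck_at(t3,depot)} ∪ {in(p5,t3), truck_at(t3,depot)}
          = {in(p5,t3), truck_at(t3,depot)}

== RESULT ==
["in(p5,t3)", "truck_at(t3,depot)"]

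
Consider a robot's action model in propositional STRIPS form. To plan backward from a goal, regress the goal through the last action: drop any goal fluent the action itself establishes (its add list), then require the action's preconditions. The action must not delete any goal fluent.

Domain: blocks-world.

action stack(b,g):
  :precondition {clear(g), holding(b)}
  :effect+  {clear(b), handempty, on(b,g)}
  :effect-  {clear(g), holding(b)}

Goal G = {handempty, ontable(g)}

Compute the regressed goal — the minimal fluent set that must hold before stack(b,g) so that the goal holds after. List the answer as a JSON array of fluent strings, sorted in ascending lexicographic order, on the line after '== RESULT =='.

Regress:
  G ∩ del = {}  (empty — regression defined)
  G \ add = {handempty, ontable(g)} \ {clear(b), handempty, on(b,g)} = {ontable(g)}
  ∪ pre   = {ontable(g)} ∪ {clear(g), holding(b)}
          = {clear(g), holding(b), ontable(g)}

== RESULT ==
["clear(g)", "holding(b)", "ontable(g)"]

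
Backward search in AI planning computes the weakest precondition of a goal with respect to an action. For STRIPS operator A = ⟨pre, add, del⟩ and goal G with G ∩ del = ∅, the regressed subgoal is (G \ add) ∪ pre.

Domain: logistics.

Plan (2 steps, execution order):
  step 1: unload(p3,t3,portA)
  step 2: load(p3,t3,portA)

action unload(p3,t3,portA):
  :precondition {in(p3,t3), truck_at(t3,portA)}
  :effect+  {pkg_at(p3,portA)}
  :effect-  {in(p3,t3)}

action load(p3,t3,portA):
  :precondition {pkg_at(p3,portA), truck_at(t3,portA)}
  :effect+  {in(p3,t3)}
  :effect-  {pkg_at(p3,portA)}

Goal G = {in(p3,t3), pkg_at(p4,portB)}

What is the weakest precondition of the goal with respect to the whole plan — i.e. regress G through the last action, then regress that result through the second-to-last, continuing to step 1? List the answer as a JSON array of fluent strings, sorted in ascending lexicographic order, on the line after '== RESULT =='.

Work backward from the goal:
  through step 2 (load(p3,t3,portA)): drop {in(p3,t3)}, keep {pkg_at(p4,portB)}, require {pkg_at(p3,portA), truck_at(t3,portA)}
    → {pkg_at(p3,portA), pkg_at(p4,portB), truck_at(t3,portA)}
  through step 1 (unload(p3,t3,portA)): drop {pkg_at(p3,portA)}, keep {pkg_at(p4,portB), truck_at(t3,portA)}, require {in(p3,t3), truck_at(t3,portA)}
    → {in(p3,t3), pkg_at(p4,portB), truck_at(t3,portA)}

== RESULT ==
["in(p3,t3)", "pkg_at(p4,portB)", "truck_at(t3,portA)"]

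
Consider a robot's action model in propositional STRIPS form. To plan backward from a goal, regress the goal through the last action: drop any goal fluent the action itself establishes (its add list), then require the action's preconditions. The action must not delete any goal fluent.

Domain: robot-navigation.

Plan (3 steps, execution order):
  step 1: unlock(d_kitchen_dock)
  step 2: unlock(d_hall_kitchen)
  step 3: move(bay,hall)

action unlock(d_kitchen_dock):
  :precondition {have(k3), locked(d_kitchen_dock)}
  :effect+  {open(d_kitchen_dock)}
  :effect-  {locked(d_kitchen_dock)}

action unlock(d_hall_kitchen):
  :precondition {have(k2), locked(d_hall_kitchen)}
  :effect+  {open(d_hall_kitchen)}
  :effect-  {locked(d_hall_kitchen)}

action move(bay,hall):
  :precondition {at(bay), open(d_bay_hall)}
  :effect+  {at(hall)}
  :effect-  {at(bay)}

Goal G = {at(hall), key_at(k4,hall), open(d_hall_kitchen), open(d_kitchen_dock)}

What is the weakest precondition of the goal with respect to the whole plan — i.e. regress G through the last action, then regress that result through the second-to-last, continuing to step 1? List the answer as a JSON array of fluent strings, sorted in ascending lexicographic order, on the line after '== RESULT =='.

Regress step by step:
  through step 3 (move(bay,hall)): drop {at(hall)}, keep {key_at(k4,hall), open(d_hall_kitchen), open(d_kitchen_dock)}, require {at(bay), open(d_bay_hall)}
    → {at(bay), key_at(k4,hall), open(d_bay_hall), open(d_hall_kitchen), open(d_kitchen_dock)}
  through step 2 (unlock(d_hall_kitchen)): drop {open(d_hall_kitchen)}, keep {at(bay), key_at(k4,hall), open(d_bay_hall), open(d_kitchen_dock)}, require {have(k2), locked(d_hall_kitchen)}
    → {at(bay), have(k2), key_at(k4,hall), locked(d_hall_kitchen), open(d_bay_hall), open(d_kitchen_dock)}
  through step 1 (unlock(d_kitchen_dock)): drop {open(d_kitchen_dock)}, keep {at(bay), have(k2), key_at(k4,hall), locked(d_hall_kitchen), open(d_bay_hall)}, require {have(k3), locked(d_kitchen_dock)}
    → {at(bay), have(k2), have(k3), key_at(k4,hall), locked(d_hall_kitchen), locked(d_kitchen_dock), open(d_bay_hall)}

== RESULT ==
["at(bay)", "have(k2)", "have(k3)", "key_at(k4,hall)", "locked(d_hall_kitchen)", "locked(d_kitchen_dock)", "open(d_bay_hall)"]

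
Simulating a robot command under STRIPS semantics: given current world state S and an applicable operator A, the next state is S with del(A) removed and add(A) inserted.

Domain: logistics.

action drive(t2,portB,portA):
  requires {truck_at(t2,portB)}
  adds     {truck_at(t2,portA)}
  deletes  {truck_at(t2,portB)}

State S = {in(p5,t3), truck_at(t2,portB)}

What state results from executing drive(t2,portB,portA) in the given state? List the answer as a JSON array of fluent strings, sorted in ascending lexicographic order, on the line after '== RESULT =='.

Compute (S \ del) ∪ add:
  pre ⊆ S: {truck_at(t2,portB)} ⊆ S  — applicable
  S \ del = {in(p5,t3)}
  ∪ add   = {in(p5,t3), truck_at(t2,portA)}

== RESULT ==
["in(p5,t3)", "truck_at(t2,portA)"]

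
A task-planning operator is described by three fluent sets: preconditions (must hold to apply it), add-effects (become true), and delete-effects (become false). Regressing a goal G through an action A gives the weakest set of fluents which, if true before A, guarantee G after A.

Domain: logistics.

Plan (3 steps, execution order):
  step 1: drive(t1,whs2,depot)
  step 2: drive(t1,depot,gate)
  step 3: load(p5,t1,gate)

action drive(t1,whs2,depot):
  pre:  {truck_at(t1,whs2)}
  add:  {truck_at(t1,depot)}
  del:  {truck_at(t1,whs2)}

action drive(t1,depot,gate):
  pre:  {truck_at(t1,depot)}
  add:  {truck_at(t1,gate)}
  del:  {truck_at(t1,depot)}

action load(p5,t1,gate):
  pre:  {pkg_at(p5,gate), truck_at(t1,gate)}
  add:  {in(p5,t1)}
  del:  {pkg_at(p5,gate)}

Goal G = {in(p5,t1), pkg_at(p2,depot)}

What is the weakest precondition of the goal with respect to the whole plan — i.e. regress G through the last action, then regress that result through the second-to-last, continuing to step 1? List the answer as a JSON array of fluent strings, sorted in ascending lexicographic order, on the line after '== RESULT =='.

Work backward from the goal:
  through step 3 (load(p5,t1,gate)): drop {in(p5,t1)}, keep {pkg_at(p2,depot)}, require {pkg_at(p5,gate), truck_at(t1,gate)}
    → {pkg_at(p2,depot), pkg_at(p5,gate), truck_at(t1,gate)}
  through step 2 (drive(t1,depot,gate)): drop {truck_at(t1,gate)}, keep {pkg_at(p2,depot), pkg_at(p5,gate)}, require {truck_at(t1,depot)}
    → {pkg_at(p2,depot), pkg_at(p5,gate), truck_at(t1,depot)}
  through step 1 (drive(t1,whs2,depot)): drop {truck_at(t1,depot)}, keep {pkg_at(p2,depot), pkg_at(p5,gate)}, require {truck_at(t1,whs2)}
    → {pkg_at(p2,depot), pkg_at(p5,gate), truck_at(t1,whs2)}

== RESULT ==
["pkg_at(p2,depot)", "pkg_at(p5,gate)", "truck_at(t1,whs2)"]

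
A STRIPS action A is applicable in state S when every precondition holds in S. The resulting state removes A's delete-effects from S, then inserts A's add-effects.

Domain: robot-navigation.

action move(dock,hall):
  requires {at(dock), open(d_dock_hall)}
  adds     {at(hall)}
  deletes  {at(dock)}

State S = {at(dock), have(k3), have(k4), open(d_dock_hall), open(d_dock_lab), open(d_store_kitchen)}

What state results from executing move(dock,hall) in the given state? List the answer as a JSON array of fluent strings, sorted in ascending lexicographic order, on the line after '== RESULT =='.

Compute (S \ del) ∪ add:
  pre ⊆ S: {at(dock), open(d_dock_hall)} ⊆ S  — applicable
  S \ del = {have(k3), have(k4), open(d_dock_hall), open(d_dock_lab), open(d_store_kitchen)}
  ∪ add   = {at(hall), have(k3), have(k4), open(d_dock_hall), open(d_dock_lab), open(d_store_kitchen)}

== RESULT ==
["at(hall)", "have(k3)", "have(k4)", "open(d_dock_hall)", "open(d_dock_lab)", "open(d_store_kitchen)"]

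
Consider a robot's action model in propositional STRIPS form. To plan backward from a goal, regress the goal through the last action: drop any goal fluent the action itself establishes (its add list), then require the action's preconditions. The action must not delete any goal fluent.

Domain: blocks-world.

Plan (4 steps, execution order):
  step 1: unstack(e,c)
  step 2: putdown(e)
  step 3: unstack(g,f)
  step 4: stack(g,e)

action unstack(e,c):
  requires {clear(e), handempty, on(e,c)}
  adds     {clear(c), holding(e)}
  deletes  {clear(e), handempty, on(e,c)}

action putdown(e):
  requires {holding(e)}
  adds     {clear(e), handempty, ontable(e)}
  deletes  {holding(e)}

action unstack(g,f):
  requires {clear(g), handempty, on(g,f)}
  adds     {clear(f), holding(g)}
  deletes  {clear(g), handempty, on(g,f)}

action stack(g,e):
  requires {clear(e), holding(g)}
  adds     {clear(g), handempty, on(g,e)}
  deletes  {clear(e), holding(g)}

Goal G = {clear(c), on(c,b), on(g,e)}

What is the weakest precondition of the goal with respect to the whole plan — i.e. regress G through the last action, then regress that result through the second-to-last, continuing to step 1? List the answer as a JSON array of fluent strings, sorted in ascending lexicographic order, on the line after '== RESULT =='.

Work backward from the goal:
  through step 4 (stack(g,e)): drop {on(g,e)}, keep {clear(c), on(c,b)}, require {clear(e), holding(g)}
    → {clear(c), clear(e), holding(g), on(c,b)}
  through step 3 (unstack(g,f)): drop {holding(g)}, keep {clear(c), clear(e), on(c,b)}, require {clear(g), handempty, on(g,f)}
    → {clear(c), clear(e), clear(g), handempty, on(c,b), on(g,f)}
  through step 2 (putdown(e)): drop {clear(e), handempty}, keep {clear(c), clear(g), on(c,b), on(g,f)}, require {holding(e)}
    → {clear(c), clear(g), holding(e), on(c,b), on(g,f)}
  through step 1 (unstack(e,c)): drop {clear(c), holding(e)}, keep {clear(g), on(c,b), on(g,f)}, require {clear(e), handempty, on(e,c)}
    → {clear(e), clear(g), handempty, on(c,b), on(e,c), on(g,f)}

== RESULT ==
["clear(e)", "clear(g)", "handempty", "on(c,b)", "on(e,c)", "on(g,f)"]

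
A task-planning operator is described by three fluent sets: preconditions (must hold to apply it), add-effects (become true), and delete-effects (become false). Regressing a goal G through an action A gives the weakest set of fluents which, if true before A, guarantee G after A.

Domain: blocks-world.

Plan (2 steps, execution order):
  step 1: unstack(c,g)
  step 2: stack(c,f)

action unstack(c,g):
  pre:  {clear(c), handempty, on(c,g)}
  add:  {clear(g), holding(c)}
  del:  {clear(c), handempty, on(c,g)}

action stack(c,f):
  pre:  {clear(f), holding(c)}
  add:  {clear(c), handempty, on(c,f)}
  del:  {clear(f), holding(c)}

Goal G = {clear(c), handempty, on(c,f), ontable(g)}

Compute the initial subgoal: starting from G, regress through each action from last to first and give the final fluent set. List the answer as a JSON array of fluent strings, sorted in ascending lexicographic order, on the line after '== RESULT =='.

Work backward from the goal:
  through step 2 (stack(c,f)): drop {clear(c), handempty, on(c,f)}, keep {ontable(g)}, require {clear(f), holding(c)}
    → {clear(f), holding(c), ontable(g)}
  through step 1 (unstack(c,g)): drop {holding(c)}, keep {clear(f), ontable(g)}, require {clear(c), handempty, on(c,g)}
    → {clear(c), clear(f), handempty, on(c,g), ontable(g)}

== RESULT ==
["clear(c)", "clear(f)", "handempty", "on(c,g)", "ontable(g)"]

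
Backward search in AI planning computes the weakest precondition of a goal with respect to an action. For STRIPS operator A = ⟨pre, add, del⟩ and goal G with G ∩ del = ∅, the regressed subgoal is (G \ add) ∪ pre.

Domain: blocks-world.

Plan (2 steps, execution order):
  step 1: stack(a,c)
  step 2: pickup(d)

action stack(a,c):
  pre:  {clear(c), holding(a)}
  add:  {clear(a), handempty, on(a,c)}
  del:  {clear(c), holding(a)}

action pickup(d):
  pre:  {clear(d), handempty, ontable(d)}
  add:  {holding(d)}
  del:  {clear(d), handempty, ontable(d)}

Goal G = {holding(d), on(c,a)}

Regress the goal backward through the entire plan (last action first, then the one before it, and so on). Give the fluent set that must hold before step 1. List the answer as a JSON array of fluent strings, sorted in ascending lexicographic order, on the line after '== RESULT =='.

Work backward from the goal:
  through step 2 (pickup(d)): drop {holding(d)}, keep {on(c,a)}, require {clear(d), handempty, ontable(d)}
    → {clear(d), handempty, on(c,a), ontable(d)}
  through step 1 (stack(a,c)): drop {handempty}, keep {clear(d), on(c,a), ontable(d)}, require {clear(c), holding(a)}
    → {clear(c), clear(d), holding(a), on(c,a), ontable(d)}

== RESULT ==
["clear(c)", "clear(d)", "holding(a)", "on(c,a)", "ontable(d)"]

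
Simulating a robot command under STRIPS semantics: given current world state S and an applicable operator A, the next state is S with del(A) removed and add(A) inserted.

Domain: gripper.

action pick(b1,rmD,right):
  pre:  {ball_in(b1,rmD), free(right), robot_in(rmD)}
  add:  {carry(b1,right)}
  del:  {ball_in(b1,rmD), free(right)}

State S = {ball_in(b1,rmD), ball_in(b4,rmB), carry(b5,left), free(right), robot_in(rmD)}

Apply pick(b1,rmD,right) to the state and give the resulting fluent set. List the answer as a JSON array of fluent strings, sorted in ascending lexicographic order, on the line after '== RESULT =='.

Progress:
  pre ⊆ S: {ball_in(b1,rmD), free(right), robot_in(rmD)} ⊆ S  — applicable
  S \ del = {ball_in(b4,rmB), carry(b5,left), robot_in(rmD)}
  ∪ add   = {ball_in(b4,rmB), carry(b1,right), carry(b5,left), robot_in(rmD)}

== RESULT ==
["ball_in(b4,rmB)", "carry(b1,right)", "carry(b5,left)", "robot_in(rmD)"]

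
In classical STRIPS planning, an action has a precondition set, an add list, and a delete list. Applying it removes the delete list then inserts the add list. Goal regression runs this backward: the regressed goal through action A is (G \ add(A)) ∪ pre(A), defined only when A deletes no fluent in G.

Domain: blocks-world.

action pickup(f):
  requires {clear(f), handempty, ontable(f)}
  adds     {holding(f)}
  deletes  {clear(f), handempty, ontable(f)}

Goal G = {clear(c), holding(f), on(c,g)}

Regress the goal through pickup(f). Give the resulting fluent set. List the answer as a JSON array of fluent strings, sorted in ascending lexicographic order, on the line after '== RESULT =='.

Compute (G \ add) ∪ pre:
  G ∩ del = {}  (empty — regression defined)
  G \ add = {clear(c), holding(f), on(c,g)} \ {holding(f)} = {clear(c), on(c,g)}
  ∪ pre   = {clear(c), on(c,g)} ∪ {clear(f), handempty, ontable(f)}
          = {clear(c), clear(f), handempty, on(c,g), ontable(f)}

== RESULT ==
["clear(c)", "clear(f)", "handempty", "on(c,g)", "ontable(f)"]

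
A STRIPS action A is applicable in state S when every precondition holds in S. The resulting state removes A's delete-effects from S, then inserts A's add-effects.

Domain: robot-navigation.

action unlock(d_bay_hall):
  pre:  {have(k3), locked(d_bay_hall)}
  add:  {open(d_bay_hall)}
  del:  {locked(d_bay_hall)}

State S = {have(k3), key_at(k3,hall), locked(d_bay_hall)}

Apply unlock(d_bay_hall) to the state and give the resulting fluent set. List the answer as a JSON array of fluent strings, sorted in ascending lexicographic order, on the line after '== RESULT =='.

Progress:
  pre ⊆ S: {have(k3), locked(d_bay_hall)} ⊆ S  — applicable
  S \ del = {have(k3), key_at(k3,hall)}
  ∪ add   = {have(k3), key_at(k3,hall), open(d_bay_hall)}

== RESULT ==
["have(k3)", "key_at(k3,hall)", "open(d_bay_hall)"]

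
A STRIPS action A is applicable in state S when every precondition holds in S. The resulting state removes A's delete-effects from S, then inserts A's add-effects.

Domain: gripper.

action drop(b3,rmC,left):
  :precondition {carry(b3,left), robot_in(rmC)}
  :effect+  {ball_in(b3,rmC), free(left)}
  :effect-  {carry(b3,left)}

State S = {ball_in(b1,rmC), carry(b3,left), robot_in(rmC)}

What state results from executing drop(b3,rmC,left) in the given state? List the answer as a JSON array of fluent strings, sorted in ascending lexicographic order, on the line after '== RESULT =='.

Progress:
  pre ⊆ S: {carry(b3,left), robot_in(rmC)} ⊆ S  — applicable
  S \ del = {ball_in(b1,rmC), robot_in(rmC)}
  ∪ add   = {ball_in(b1,rmC), ball_in(b3,rmC), free(left), robot_in(rmC)}

== RESULT ==
["ball_in(b1,rmC)", "ball_in(b3,rmC)", "free(left)", "robot_in(rmC)"]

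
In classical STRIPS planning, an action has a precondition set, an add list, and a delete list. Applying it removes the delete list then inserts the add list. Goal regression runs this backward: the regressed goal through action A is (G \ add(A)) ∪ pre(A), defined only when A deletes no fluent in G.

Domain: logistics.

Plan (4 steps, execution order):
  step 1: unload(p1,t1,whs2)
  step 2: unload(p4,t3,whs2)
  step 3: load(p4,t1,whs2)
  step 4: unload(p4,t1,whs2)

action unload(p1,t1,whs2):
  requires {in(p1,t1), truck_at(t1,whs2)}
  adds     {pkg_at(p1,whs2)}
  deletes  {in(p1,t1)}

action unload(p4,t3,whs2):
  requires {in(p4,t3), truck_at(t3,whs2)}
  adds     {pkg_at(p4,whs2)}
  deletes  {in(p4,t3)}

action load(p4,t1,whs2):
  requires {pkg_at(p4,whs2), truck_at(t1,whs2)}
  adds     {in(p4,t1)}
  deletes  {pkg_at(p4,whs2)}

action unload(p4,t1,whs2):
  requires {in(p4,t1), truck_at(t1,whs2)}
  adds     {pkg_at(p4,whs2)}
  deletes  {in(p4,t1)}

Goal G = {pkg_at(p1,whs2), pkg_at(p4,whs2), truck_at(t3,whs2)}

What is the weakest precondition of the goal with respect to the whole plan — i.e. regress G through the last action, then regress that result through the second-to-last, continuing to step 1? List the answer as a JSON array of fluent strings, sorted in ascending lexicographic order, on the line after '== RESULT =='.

Regress step by step:
  through step 4 (unload(p4,t1,whs2)): drop {pkg_at(p4,whs2)}, keep {pkg_at(p1,whs2), truck_at(t3,whs2)}, require {in(p4,t1), truck_at(t1,whs2)}
    → {in(p4,t1), pkg_at(p1,whs2), truck_at(t1,whs2), truck_at(t3,whs2)}
  through step 3 (load(p4,t1,whs2)): drop {in(p4,t1)}, keep {pkg_at(p1,whs2), truck_at(t1,whs2), truck_at(t3,whs2)}, require {pkg_at(p4,whs2), truck_at(t1,whs2)}
    → {pkg_at(p1,whs2), pkg_at(p4,whs2), truck_at(t1,whs2), truck_at(t3,whs2)}
  through step 2 (unload(p4,t3,whs2)): drop {pkg_at(p4,whs2)}, keep {pkg_at(p1,whs2), truck_at(t1,whs2), truck_at(t3,whs2)}, require {in(p4,t3), truck_at(t3,whs2)}
    → {in(p4,t3), pkg_at(p1,whs2), truck_at(t1,whs2), truck_at(t3,whs2)}
  through step 1 (unload(p1,t1,whs2)): drop {pkg_at(p1,whs2)}, keep {in(p4,t3), truck_at(t1,whs2), truck_at(t3,whs2)}, require {in(p1,t1), truck_at(t1,whs2)}
    → {in(p1,t1), in(p4,t3), truck_at(t1,whs2), truck_at(t3,whs2)}

== RESULT ==
["in(p1,t1)", "in(p4,t3)", "truck_at(t1,whs2)", "truck_at(t3,whs2)"]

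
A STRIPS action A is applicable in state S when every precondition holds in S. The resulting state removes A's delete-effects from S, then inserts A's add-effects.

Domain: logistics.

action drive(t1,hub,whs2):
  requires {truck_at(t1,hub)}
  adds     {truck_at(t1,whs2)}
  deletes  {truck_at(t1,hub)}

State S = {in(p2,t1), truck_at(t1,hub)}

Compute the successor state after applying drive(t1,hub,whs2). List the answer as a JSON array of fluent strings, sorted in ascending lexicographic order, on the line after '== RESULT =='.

Compute (S \ del) ∪ add:
  pre ⊆ S: {truck_at(t1,hub)} ⊆ S  — applicable
  S \ del = {in(p2,t1)}
  ∪ add   = {in(p2,t1), truck_at(t1,whs2)}

== RESULT ==
["in(p2,t1)", "truck_at(t1,whs2)"]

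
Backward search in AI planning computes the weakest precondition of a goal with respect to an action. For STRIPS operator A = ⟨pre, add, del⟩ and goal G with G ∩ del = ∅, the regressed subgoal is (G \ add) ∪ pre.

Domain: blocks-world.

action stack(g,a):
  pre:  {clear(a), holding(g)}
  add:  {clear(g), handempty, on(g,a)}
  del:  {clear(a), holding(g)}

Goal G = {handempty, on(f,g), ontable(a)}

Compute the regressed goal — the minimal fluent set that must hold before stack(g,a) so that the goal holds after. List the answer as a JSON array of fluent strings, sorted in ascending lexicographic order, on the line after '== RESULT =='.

Compute (G \ add) ∪ pre:
  G ∩ del = {}  (empty — regression defined)
  G \ add = {handempty, on(f,g), ontable(a)} \ {clear(g), handempty, on(g,a)} = {on(f,g), ontable(a)}
  ∪ pre   = {on(f,g), ontable(a)} ∪ {clear(a), holding(g)}
          = {clear(a), holding(g), on(f,g), ontable(a)}

== RESULT ==
["clear(a)", "holding(g)", "on(f,g)", "ontable(a)"]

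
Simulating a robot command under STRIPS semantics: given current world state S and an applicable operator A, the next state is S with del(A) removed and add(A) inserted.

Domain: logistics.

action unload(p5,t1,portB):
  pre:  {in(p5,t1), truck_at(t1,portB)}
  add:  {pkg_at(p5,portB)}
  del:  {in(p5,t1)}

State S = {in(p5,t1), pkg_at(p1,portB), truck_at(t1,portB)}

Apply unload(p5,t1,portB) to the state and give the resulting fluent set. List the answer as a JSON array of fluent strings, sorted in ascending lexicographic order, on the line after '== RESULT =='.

Progress:
  pre ⊆ S: {in(p5,t1), truck_at(t1,portB)} ⊆ S  — applicable
  S \ del = {pkg_at(p1,portB), truck_at(t1,portB)}
  ∪ add   = {pkg_at(p1,portB), pkg_at(p5,portB), truck_at(t1,portB)}

== RESULT ==
["pkg_at(p1,portB)", "pkg_at(p5,portB)", "truck_at(t1,portB)"]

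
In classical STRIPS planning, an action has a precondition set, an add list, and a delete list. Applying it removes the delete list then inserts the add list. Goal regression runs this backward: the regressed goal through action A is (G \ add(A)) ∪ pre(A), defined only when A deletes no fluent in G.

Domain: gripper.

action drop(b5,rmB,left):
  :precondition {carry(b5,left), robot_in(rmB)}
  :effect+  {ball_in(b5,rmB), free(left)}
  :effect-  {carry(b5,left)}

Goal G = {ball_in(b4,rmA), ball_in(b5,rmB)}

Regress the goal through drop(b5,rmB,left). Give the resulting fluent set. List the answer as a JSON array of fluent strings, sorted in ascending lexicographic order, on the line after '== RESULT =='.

Regress:
  G ∩ del = {}  (empty — regression defined)
  G \ add = {ball_in(b4,rmA), ball_in(b5,rmB)} \ {ball_in(b5,rmB), free(left)} = {ball_in(b4,rmA)}
  ∪ pre   = {ball_in(b4,rmA)} ∪ {carry(b5,left), robot_in(rmB)}
          = {ball_in(b4,rmA), carry(b5,left), robot_in(rmB)}

== RESULT ==
["ball_in(b4,rmA)", "carry(b5,left)", "robot_in(rmB)"]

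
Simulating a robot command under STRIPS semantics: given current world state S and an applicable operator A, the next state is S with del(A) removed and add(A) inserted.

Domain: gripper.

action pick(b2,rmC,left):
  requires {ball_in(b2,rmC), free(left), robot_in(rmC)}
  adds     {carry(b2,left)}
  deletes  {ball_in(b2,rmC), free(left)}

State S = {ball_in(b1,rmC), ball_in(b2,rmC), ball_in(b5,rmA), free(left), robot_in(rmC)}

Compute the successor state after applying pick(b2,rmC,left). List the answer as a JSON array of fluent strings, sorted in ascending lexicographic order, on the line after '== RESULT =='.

Compute (S \ del) ∪ add:
  pre ⊆ S: {ball_in(b2,rmC), free(left), robot_in(rmC)} ⊆ S  — applicable
  S \ del = {ball_in(b1,rmC), ball_in(b5,rmA), robot_in(rmC)}
  ∪ add   = {ball_in(b1,rmC), ball_in(b5,rmA), carry(b2,left), robot_in(rmC)}

== RESULT ==
["ball_in(b1,rmC)", "ball_in(b5,rmA)", "carry(b2,left)", "robot_in(rmC)"]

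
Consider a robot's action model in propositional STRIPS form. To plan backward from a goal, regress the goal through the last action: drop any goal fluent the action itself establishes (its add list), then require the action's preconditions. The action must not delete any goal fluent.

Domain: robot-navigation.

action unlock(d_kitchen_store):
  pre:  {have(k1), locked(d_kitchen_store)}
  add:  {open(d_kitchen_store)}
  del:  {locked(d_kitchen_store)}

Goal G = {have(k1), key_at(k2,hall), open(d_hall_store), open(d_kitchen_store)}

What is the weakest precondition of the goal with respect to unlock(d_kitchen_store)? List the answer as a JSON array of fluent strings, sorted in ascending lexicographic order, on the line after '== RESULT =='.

Regress:
  G ∩ del = {}  (empty — regression defined)
  G \ add = {have(k1), key_at(k2,hall), open(d_hall_store), open(d_kitchen_store)} \ {open(d_kitchen_store)} = {have(k1), key_at(k2,hall), open(d_hall_store)}
  ∪ pre   = {have(k1), key_at(k2,hall), open(d_hall_store)} ∪ {have(k1), locked(d_kitchen_store)}
          = {have(k1), key_at(k2,hall), locked(d_kitchen_store), open(d_hall_store)}

== RESULT ==
["have(k1)", "key_at(k2,hall)", "locked(d_kitchen_store)", "open(d_hall_store)"]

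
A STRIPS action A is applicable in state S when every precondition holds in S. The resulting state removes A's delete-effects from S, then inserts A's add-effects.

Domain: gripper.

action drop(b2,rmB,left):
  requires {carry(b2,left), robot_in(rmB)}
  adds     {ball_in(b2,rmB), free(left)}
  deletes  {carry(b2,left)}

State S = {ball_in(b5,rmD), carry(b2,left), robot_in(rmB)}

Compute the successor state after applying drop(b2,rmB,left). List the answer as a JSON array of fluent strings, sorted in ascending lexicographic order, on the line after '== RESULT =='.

Compute (S \ del) ∪ add:
  pre ⊆ S: {carry(b2,left), robot_in(rmB)} ⊆ S  — applicable
  S \ del = {ball_in(b5,rmD), robot_in(rmB)}
  ∪ add   = {ball_in(b2,rmB), ball_in(b5,rmD), free(left), robot_in(rmB)}

== RESULT ==
["ball_in(b2,rmB)", "ball_in(b5,rmD)", "free(left)", "robot_in(rmB)"]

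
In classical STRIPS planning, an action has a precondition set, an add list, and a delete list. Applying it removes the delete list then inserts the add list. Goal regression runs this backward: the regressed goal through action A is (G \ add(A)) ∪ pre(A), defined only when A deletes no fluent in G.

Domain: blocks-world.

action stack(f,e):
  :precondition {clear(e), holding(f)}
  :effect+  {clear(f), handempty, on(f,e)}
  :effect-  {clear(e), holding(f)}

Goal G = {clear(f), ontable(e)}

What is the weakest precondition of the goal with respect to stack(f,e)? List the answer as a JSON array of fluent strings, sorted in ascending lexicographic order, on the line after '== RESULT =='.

Regress:
  G ∩ del = {}  (empty — regression defined)
  G \ add = {clear(f), ontable(e)} \ {clear(f), handempty, on(f,e)} = {ontable(e)}
  ∪ pre   = {ontable(e)} ∪ {clear(e), holding(f)}
          = {clear(e), holding(f), ontable(e)}

== RESULT ==
["clear(e)", "holding(f)", "ontable(e)"]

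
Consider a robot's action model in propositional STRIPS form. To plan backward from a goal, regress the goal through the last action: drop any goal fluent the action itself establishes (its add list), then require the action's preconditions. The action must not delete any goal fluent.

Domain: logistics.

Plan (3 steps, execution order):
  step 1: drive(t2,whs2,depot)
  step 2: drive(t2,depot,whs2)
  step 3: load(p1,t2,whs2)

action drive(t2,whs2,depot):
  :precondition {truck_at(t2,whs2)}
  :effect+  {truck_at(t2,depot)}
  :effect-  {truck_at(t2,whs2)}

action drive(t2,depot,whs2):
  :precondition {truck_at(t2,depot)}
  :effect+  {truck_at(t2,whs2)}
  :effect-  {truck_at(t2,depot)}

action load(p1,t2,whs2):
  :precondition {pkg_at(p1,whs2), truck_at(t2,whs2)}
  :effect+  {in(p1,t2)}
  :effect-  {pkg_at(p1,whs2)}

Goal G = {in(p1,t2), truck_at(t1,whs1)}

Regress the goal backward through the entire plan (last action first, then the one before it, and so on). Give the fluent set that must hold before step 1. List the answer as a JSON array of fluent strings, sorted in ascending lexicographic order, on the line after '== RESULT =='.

Work backward from the goal:
  through step 3 (load(p1,t2,whs2)): drop {in(p1,t2)}, keep {truck_at(t1,whs1)}, require {pkg_at(p1,whs2), truck_at(t2,whs2)}
    → {pkg_at(p1,whs2), truck_at(t1,whs1), truck_at(t2,whs2)}
  through step 2 (drive(t2,depot,whs2)): drop {truck_at(t2,whs2)}, keep {pkg_at(p1,whs2), truck_at(t1,whs1)}, require {truck_at(t2,depot)}
    → {pkg_at(p1,whs2), truck_at(t1,whs1), truck_at(t2,depot)}
  through step 1 (drive(t2,whs2,depot)): drop {truck_at(t2,depot)}, keep {pkg_at(p1,whs2), truck_at(t1,whs1)}, require {truck_at(t2,whs2)}
    → {pkg_at(p1,whs2), truck_at(t1,whs1), truck_at(t2,whs2)}

== RESULT ==
["pkg_at(p1,whs2)", "truck_at(t1,whs1)", "truck_at(t2,whs2)"]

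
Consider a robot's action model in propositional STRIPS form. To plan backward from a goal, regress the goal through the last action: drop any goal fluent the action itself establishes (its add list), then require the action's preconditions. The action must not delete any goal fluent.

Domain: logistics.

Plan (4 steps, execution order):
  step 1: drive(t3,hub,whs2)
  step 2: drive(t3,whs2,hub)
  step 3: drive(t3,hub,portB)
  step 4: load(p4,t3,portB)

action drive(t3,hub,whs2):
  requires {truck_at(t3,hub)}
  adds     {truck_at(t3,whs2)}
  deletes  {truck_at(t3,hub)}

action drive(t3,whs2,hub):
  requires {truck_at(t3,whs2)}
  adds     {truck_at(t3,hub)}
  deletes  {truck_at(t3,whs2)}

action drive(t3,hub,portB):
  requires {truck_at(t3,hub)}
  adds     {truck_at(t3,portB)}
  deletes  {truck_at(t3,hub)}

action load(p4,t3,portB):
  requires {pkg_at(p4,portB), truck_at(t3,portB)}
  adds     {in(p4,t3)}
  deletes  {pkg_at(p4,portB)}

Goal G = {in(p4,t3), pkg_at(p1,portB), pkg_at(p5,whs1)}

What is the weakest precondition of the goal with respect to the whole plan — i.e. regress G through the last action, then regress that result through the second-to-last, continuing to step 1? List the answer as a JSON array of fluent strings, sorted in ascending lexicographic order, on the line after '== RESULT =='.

Work backward from the goal:
  through step 4 (load(p4,t3,portB)): drop {in(p4,t3)}, keep {pkg_at(p1,portB), pkg_at(p5,whs1)}, require {pkg_at(p4,portB), truck_at(t3,portB)}
    → {pkg_at(p1,portB), pkg_at(p4,portB), pkg_at(p5,whs1), truck_at(t3,portB)}
  through step 3 (drive(t3,hub,portB)): drop {truck_at(t3,portB)}, keep {pkg_at(p1,portB), pkg_at(p4,portB), pkg_at(p5,whs1)}, require {truck_at(t3,hub)}
    → {pkg_at(p1,portB), pkg_at(p4,portB), pkg_at(p5,whs1), truck_at(t3,hub)}
  through step 2 (drive(t3,whs2,hub)): drop {truck_at(t3,hub)}, keep {pkg_at(p1,portB), pkg_at(p4,portB), pkg_at(p5,whs1)}, require {truck_at(t3,whs2)}
    → {pkg_at(p1,portB), pkg_at(p4,portB), pkg_at(p5,whs1), truck_at(t3,whs2)}
  through step 1 (drive(t3,hub,whs2)): drop {truck_at(t3,whs2)}, keep {pkg_at(p1,portB), pkg_at(p4,portB), pkg_at(p5,whs1)}, require {truck_at(t3,hub)}
    → {pkg_at(p1,portB), pkg_at(p4,portB), pkg_at(p5,whs1), truck_at(t3,hub)}

== RESULT ==
["pkg_at(p1,portB)", "pkg_at(p4,portB)", "pkg_at(p5,whs1)", "truck_at(t3,hub)"]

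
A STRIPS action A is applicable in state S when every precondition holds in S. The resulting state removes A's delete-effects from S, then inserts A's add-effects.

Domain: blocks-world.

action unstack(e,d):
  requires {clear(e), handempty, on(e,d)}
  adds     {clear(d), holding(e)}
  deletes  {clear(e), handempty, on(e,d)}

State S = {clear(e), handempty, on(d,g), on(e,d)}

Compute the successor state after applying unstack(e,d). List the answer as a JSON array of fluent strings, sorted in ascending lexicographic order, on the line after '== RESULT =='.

Progress:
  pre ⊆ S: {clear(e), handempty, on(e,d)} ⊆ S  — applicable
  S \ del = {on(d,g)}
  ∪ add   = {clear(d), holding(e), on(d,g)}

== RESULT ==
["clear(d)", "holding(e)", "on(d,g)"]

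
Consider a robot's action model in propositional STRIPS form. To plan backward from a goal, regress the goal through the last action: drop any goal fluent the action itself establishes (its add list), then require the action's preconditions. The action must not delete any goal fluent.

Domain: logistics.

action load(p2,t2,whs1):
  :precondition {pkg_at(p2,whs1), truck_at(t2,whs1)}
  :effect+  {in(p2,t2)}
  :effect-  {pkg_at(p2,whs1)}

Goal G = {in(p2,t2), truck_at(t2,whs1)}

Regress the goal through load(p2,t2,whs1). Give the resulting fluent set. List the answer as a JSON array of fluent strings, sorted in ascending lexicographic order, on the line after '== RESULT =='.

Regress:
  G ∩ del = {}  (empty — regression defined)
  G \ add = {in(p2,t2), truck_at(t2,whs1)} \ {in(p2,t2)} = {truck_at(t2,whs1)}
  ∪ pre   = {truck_at(t2,whs1)} ∪ {pkg_at(p2,whs1), truck_at(t2,whs1)}
          = {pkg_at(p2,whs1), truck_at(t2,whs1)}

== RESULT ==
["pkg_at(p2,whs1)", "truck_at(t2,whs1)"]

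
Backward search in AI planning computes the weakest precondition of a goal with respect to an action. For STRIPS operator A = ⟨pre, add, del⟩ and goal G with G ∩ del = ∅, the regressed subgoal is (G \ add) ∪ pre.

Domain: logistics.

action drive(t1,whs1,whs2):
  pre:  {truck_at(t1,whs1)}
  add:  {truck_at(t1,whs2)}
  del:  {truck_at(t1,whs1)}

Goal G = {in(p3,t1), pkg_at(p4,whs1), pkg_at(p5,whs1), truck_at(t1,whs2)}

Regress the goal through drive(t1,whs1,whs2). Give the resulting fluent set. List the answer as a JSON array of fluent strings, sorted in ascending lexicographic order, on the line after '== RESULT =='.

Compute (G \ add) ∪ pre:
  G ∩ del = {}  (empty — regression defined)
  G \ add = {in(p3,t1), pkg_at(p4,whs1), pkg_at(p5,whs1), truck_at(t1,whs2)} \ {truck_at(t1,whs2)} = {in(p3,t1), pkg_at(p4,whs1), pkg_at(p5,whs1)}
  ∪ pre   = {in(p3,t1), pkg_at(p4,whs1), pkg_at(p5,whs1)} ∪ {truck_at(t1,whs1)}
          = {in(p3,t1), pkg_at(p4,whs1), pkg_at(p5,whs1), truck_at(t1,whs1)}

== RESULT ==
["in(p3,t1)", "pkg_at(p4,whs1)", "pkg_at(p5,whs1)", "truck_at(t1,whs1)"]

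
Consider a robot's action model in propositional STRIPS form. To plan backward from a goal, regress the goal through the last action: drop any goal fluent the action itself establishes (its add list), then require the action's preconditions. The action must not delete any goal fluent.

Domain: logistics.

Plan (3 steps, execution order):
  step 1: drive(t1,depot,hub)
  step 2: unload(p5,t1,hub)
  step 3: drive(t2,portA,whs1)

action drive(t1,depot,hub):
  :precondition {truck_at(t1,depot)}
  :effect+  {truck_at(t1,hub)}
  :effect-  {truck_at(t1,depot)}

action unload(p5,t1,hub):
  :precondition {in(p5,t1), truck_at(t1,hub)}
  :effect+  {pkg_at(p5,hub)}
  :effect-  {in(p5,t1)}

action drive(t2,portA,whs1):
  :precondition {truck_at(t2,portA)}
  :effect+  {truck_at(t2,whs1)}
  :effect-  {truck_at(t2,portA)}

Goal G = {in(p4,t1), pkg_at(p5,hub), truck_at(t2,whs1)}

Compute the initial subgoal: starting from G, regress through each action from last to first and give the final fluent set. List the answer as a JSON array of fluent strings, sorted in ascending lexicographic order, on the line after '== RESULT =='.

Regress step by step:
  through step 3 (drive(t2,portA,whs1)): drop {truck_at(t2,whs1)}, keep {in(p4,t1), pkg_at(p5,hub)}, require {truck_at(t2,portA)}
    → {in(p4,t1), pkg_at(p5,hub), truck_at(t2,portA)}
  through step 2 (unload(p5,t1,hub)): drop {pkg_at(p5,hub)}, keep {in(p4,t1), truck_at(t2,portA)}, require {in(p5,t1), truck_at(t1,hub)}
    → {in(p4,t1), in(p5,t1), truck_at(t1,hub), truck_at(t2,portA)}
  through step 1 (drive(t1,depot,hub)): drop {truck_at(t1,hub)}, keep {in(p4,t1), in(p5,t1), truck_at(t2,portA)}, require {truck_at(t1,depot)}
    → {in(p4,t1), in(p5,t1), truck_at(t1,depot), truck_at(t2,portA)}

== RESULT ==
["in(p4,t1)", "in(p5,t1)", "truck_at(t1,depot)", "truck_at(t2,portA)"]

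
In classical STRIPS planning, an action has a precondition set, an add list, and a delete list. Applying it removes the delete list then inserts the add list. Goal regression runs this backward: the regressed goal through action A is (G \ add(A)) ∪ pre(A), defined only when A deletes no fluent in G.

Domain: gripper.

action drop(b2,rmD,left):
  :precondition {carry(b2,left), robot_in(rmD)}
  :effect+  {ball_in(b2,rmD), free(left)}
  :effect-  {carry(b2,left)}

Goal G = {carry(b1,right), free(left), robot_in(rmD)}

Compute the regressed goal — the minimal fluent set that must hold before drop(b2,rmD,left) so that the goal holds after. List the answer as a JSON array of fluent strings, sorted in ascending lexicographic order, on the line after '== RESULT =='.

Compute (G \ add) ∪ pre:
  G ∩ del = {}  (empty — regression defined)
  G \ add = {carry(b1,right), free(left), robot_in(rmD)} \ {ball_in(b2,rmD), free(left)} = {carry(b1,right), robot_in(rmD)}
  ∪ pre   = {carry(b1,right), robot_in(rmD)} ∪ {carry(b2,left), robot_in(rmD)}
          = {carry(b1,right), carry(b2,left), robot_in(rmD)}

== RESULT ==
["carry(b1,right)", "carry(b2,left)", "robot_in(rmD)"]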